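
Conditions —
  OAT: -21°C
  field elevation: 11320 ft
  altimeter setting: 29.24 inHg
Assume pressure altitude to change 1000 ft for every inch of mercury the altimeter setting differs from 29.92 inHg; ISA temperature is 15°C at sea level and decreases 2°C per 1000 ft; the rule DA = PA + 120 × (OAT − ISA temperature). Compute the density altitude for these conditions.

10560 ft

Pressure altitude = 11320 + (29.92 − 29.24) × 1000 = 11320 + (+680) = 12000 ft.
ISA temperature at 12000 ft = 15 − 2 × (12000/1000) = -9°C.
ISA deviation = -21 − (-9) = -12°C.
Density altitude = 12000 + 120 × (-12) = 10560 ft.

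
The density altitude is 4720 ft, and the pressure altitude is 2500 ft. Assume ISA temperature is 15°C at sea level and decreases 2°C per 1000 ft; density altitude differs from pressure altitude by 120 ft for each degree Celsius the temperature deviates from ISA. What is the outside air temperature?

Density altitude − pressure altitude = 4720 − 2500 = +2220 ft.
At 120 ft/°C that is an ISA deviation of 2220/120 = +18.5°C.
ISA temperature at 2500 ft = 15 − 2 × (2500/1000) = 10°C.
OAT = ISA + deviation = 10 + (+18.5) = 28.5°C.

28.5°C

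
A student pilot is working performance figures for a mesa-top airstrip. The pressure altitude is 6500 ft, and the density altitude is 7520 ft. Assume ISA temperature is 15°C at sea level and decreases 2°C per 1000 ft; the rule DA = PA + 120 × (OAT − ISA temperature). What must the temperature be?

10.5°C

Density altitude − pressure altitude = 7520 − 6500 = +1020 ft.
At 120 ft/°C that is an ISA deviation of 1020/120 = +8.5°C.
ISA temperature at 6500 ft = 15 − 2 × (6500/1000) = 2°C.
OAT = ISA + deviation = 2 + (+8.5) = 10.5°C.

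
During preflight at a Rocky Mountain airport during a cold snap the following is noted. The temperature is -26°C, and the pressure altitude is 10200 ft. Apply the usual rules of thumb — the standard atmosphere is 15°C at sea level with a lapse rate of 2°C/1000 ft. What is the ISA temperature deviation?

ISA-20.6°C

ISA temperature at 10200 ft = 15 − 2 × (10200/1000) = -5.4°C.
Deviation = OAT − ISA = -26 − (-5.4) = -20.6°C.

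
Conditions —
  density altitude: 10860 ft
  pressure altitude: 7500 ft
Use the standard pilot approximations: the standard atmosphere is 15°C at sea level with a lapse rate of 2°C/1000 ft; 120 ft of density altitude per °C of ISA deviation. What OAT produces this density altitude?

Density altitude − pressure altitude = 10860 − 7500 = +3360 ft.
At 120 ft/°C that is an ISA deviation of 3360/120 = +28°C.
ISA temperature at 7500 ft = 15 − 2 × (7500/1000) = 0°C.
OAT = ISA + deviation = 0 + (+28) = 28°C.

28°C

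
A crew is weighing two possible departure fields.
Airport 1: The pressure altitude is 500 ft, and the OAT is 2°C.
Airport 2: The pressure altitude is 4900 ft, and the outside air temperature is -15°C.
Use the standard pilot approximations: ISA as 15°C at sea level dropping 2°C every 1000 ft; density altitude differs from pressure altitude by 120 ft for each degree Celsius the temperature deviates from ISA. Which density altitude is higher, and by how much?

Airport 1: ISA temp = 14°C, deviation -12°C, DA = 500 + 120 × (-12) = -940 ft.
Airport 2: ISA temp = 5.2°C, deviation -20.2°C, DA = 4900 + 120 × (-20.2) = 2476 ft.
Airport 2 is higher by 2476 − (-940) = 3416 ft.

Airport 2 by 3416 ft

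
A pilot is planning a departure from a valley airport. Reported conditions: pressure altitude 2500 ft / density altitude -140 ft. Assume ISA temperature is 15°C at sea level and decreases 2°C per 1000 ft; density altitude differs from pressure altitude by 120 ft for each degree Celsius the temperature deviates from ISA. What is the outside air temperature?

Density altitude − pressure altitude = -140 − 2500 = -2640 ft.
At 120 ft/°C that is an ISA deviation of -2640/120 = -22°C.
ISA temperature at 2500 ft = 15 − 2 × (2500/1000) = 10°C.
OAT = ISA + deviation = 10 + (-22) = -12°C.

-12°C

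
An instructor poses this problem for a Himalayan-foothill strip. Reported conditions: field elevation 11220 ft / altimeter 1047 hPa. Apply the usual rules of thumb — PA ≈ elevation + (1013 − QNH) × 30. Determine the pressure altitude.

Pressure correction = (1013 − 1047) × 30 = -1020 ft.
Pressure altitude = 11220 + (-1020) = 10200 ft.

10200 ft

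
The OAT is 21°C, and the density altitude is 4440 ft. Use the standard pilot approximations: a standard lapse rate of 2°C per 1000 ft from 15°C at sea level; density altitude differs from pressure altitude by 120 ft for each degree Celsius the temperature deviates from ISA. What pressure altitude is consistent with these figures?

DA = PA + 120 × (OAT − (15 − 2·PA/1000)) = PA + 120·OAT − 1800 + 0.24·PA = 1.24·PA + 120·OAT − 1800.
So 1.24·PA = 4440 − 120 × 21 + 1800 = 3720.
PA = 3720 / 1.24 = 3000 ft.

3000 ft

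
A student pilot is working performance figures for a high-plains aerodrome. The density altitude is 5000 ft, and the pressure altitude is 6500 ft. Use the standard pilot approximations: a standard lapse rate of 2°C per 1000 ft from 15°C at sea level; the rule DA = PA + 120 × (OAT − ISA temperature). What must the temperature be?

Density altitude − pressure altitude = 5000 − 6500 = -1500 ft.
At 120 ft/°C that is an ISA deviation of -1500/120 = -12.5°C.
ISA temperature at 6500 ft = 15 − 2 × (6500/1000) = 2°C.
OAT = ISA + deviation = 2 + (-12.5) = -10.5°C.

-10.5°C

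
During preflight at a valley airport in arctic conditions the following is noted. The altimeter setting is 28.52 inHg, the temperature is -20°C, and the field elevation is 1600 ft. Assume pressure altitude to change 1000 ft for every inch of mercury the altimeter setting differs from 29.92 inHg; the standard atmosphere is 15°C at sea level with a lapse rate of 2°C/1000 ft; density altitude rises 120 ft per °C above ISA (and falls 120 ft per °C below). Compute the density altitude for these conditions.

-480 ft

Pressure altitude = 1600 + (29.92 − 28.52) × 1000 = 1600 + (+1400) = 3000 ft.
ISA temperature at 3000 ft = 15 − 2 × (3000/1000) = 9°C.
ISA deviation = -20 − 9 = -29°C.
Density altitude = 3000 + 120 × (-29) = -480 ft.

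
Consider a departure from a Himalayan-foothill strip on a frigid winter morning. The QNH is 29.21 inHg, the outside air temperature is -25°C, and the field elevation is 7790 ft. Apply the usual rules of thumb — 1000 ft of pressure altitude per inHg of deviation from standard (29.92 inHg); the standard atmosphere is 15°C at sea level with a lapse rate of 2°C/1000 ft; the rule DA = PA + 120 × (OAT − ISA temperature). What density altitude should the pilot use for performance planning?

5740 ft

Pressure altitude = 7790 + (29.92 − 29.21) × 1000 = 7790 + (+710) = 8500 ft.
ISA temperature at 8500 ft = 15 − 2 × (8500/1000) = -2°C.
ISA deviation = -25 − (-2) = -23°C.
Density altitude = 8500 + 120 × (-23) = 5740 ft.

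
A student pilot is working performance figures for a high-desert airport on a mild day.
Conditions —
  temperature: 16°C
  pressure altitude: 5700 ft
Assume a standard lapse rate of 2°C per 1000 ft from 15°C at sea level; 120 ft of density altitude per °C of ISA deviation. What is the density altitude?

ISA temperature at 5700 ft = 15 − 2 × (5700/1000) = 3.6°C.
ISA deviation = 16 − 3.6 = +12.4°C.
Density altitude = 5700 + 120 × (12.4) = 5700 + (+1488) = 7188 ft.

7188 ft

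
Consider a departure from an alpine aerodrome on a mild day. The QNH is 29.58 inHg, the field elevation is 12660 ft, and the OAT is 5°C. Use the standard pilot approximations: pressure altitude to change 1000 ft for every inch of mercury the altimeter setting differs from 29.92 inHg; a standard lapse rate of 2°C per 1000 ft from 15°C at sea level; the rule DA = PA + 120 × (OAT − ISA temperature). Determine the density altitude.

14920 ft

Pressure altitude = 12660 + (29.92 − 29.58) × 1000 = 12660 + (+340) = 13000 ft.
ISA temperature at 13000 ft = 15 − 2 × (13000/1000) = -11°C.
ISA deviation = 5 − (-11) = +16°C.
Density altitude = 13000 + 120 × (16) = 14920 ft.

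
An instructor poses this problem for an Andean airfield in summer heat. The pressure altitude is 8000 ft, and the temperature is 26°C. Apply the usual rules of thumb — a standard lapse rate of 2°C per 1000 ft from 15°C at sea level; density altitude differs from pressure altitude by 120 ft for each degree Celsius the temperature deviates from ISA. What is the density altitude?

11240 ft

ISA temperature at 8000 ft = 15 − 2 × (8000/1000) = -1°C.
ISA deviation = 26 − (-1) = +27°C.
Density altitude = 8000 + 120 × (27) = 8000 + (+3240) = 11240 ft.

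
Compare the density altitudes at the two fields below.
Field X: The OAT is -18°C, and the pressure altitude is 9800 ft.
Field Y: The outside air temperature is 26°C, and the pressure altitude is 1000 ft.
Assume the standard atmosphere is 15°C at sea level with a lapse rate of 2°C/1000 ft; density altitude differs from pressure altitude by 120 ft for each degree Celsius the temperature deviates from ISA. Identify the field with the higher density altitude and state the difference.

Field X: ISA temp = -4.6°C, deviation -13.4°C, DA = 9800 + 120 × (-13.4) = 8192 ft.
Field Y: ISA temp = 13°C, deviation +13°C, DA = 1000 + 120 × 13 = 2560 ft.
Field X is higher by 8192 − 2560 = 5632 ft.

Field X by 5632 ft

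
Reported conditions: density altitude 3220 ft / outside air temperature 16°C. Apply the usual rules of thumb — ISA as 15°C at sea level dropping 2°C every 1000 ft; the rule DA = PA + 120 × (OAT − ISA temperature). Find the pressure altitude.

2500 ft

DA = PA + 120 × (OAT − (15 − 2·PA/1000)) = PA + 120·OAT − 1800 + 0.24·PA = 1.24·PA + 120·OAT − 1800.
So 1.24·PA = 3220 − 120 × 16 + 1800 = 3100.
PA = 3100 / 1.24 = 2500 ft.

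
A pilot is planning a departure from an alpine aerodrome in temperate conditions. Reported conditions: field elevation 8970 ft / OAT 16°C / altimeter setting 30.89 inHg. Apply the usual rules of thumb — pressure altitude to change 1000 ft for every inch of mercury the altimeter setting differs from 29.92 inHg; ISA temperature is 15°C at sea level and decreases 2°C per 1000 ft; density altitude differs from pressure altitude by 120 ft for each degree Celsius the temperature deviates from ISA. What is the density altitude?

10040 ft

Pressure altitude = 8970 + (29.92 − 30.89) × 1000 = 8970 + (-970) = 8000 ft.
ISA temperature at 8000 ft = 15 − 2 × (8000/1000) = -1°C.
ISA deviation = 16 − (-1) = +17°C.
Density altitude = 8000 + 120 × (17) = 10040 ft.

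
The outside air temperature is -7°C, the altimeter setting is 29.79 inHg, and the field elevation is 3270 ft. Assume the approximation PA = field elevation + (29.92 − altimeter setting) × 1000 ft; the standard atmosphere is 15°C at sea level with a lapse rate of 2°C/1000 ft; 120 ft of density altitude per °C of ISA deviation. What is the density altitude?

1576 ft

Pressure altitude = 3270 + (29.92 − 29.79) × 1000 = 3270 + (+130) = 3400 ft.
ISA temperature at 3400 ft = 15 − 2 × (3400/1000) = 8.2°C.
ISA deviation = -7 − 8.2 = -15.2°C.
Density altitude = 3400 + 120 × (-15.2) = 1576 ft.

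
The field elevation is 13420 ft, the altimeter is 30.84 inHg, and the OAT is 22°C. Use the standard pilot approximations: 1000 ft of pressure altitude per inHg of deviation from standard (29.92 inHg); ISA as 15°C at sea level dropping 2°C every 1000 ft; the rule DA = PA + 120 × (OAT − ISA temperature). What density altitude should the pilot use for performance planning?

Pressure altitude = 13420 + (29.92 − 30.84) × 1000 = 13420 + (-920) = 12500 ft.
ISA temperature at 12500 ft = 15 − 2 × (12500/1000) = -10°C.
ISA deviation = 22 − (-10) = +32°C.
Density altitude = 12500 + 120 × (32) = 16340 ft.

16340 ft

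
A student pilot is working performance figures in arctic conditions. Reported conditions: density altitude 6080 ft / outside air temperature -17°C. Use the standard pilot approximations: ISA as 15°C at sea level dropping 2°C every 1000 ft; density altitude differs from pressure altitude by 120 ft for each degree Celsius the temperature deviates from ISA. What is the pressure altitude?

DA = PA + 120 × (OAT − (15 − 2·PA/1000)) = PA + 120·OAT − 1800 + 0.24·PA = 1.24·PA + 120·OAT − 1800.
So 1.24·PA = 6080 − 120 × (-17) + 1800 = 9920.
PA = 9920 / 1.24 = 8000 ft.

8000 ft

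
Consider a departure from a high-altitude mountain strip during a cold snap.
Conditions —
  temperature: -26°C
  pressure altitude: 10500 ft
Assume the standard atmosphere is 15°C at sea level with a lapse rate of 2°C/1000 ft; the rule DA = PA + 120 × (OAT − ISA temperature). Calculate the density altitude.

8100 ft

ISA temperature at 10500 ft = 15 − 2 × (10500/1000) = -6°C.
ISA deviation = -26 − (-6) = -20°C.
Density altitude = 10500 + 120 × (-20) = 10500 + (-2400) = 8100 ft.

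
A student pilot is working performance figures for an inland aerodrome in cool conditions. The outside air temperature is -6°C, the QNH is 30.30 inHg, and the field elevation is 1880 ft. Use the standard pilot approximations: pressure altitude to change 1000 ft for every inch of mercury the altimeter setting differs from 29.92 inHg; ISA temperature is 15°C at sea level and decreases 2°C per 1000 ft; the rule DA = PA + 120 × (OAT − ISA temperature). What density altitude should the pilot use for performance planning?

-660 ft

Pressure altitude = 1880 + (29.92 − 30.30) × 1000 = 1880 + (-380) = 1500 ft.
ISA temperature at 1500 ft = 15 − 2 × (1500/1000) = 12°C.
ISA deviation = -6 − 12 = -18°C.
Density altitude = 1500 + 120 × (-18) = -660 ft.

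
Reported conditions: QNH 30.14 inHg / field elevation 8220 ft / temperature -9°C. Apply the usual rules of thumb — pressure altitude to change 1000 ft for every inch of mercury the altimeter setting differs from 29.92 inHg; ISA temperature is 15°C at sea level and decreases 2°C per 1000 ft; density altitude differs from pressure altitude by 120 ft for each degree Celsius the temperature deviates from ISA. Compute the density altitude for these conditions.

Pressure altitude = 8220 + (29.92 − 30.14) × 1000 = 8220 + (-220) = 8000 ft.
ISA temperature at 8000 ft = 15 − 2 × (8000/1000) = -1°C.
ISA deviation = -9 − (-1) = -8°C.
Density altitude = 8000 + 120 × (-8) = 7040 ft.

7040 ft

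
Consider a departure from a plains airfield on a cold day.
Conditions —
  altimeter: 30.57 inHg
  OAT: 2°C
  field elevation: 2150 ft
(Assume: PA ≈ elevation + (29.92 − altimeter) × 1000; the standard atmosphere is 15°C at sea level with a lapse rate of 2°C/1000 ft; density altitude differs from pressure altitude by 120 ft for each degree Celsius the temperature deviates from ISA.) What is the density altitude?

Pressure altitude = 2150 + (29.92 − 30.57) × 1000 = 2150 + (-650) = 1500 ft.
ISA temperature at 1500 ft = 15 − 2 × (1500/1000) = 12°C.
ISA deviation = 2 − 12 = -10°C.
Density altitude = 1500 + 120 × (-10) = 300 ft.

300 ft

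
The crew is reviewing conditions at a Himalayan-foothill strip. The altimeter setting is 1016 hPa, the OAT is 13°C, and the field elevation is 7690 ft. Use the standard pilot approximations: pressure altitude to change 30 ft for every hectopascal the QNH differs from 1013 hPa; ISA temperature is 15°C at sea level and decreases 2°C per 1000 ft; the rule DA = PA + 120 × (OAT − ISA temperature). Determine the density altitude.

Pressure altitude = 7690 + (1013 − 1016) × 30 = 7690 + (-90) = 7600 ft.
ISA temperature at 7600 ft = 15 − 2 × (7600/1000) = -0.2°C.
ISA deviation = 13 − (-0.2) = +13.2°C.
Density altitude = 7600 + 120 × (13.2) = 9184 ft.

9184 ft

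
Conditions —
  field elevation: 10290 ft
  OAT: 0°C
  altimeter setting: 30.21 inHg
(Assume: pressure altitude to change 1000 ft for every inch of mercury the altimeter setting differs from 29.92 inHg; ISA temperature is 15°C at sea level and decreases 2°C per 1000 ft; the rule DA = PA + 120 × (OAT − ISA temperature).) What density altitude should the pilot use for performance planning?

Pressure altitude = 10290 + (29.92 − 30.21) × 1000 = 10290 + (-290) = 10000 ft.
ISA temperature at 10000 ft = 15 − 2 × (10000/1000) = -5°C.
ISA deviation = 0 − (-5) = +5°C.
Density altitude = 10000 + 120 × (5) = 10600 ft.

10600 ft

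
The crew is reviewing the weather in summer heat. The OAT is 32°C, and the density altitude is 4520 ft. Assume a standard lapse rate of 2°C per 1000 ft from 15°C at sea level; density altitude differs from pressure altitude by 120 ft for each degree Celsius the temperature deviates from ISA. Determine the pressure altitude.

2000 ft

DA = PA + 120 × (OAT − (15 − 2·PA/1000)) = PA + 120·OAT − 1800 + 0.24·PA = 1.24·PA + 120·OAT − 1800.
So 1.24·PA = 4520 − 120 × 32 + 1800 = 2480.
PA = 2480 / 1.24 = 2000 ft.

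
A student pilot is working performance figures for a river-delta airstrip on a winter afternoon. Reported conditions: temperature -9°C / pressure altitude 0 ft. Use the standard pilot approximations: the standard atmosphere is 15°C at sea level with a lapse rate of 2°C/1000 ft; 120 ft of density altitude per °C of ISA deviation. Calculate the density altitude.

ISA temperature at 0 ft = 15 − 2 × (0/1000) = 15°C.
ISA deviation = -9 − 15 = -24°C.
Density altitude = 0 + 120 × (-24) = 0 + (-2880) = -2880 ft.

-2880 ft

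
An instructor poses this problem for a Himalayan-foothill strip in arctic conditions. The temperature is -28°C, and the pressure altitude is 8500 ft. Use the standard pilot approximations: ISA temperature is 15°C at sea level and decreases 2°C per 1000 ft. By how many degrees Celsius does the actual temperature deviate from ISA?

ISA temperature at 8500 ft = 15 − 2 × (8500/1000) = -2°C.
Deviation = OAT − ISA = -28 − (-2) = -26°C.

ISA-26°C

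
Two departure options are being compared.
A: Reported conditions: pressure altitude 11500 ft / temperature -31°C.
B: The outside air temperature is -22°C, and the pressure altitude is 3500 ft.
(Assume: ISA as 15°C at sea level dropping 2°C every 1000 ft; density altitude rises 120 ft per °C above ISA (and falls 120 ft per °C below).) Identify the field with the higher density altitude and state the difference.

A: ISA temp = -8°C, deviation -23°C, DA = 11500 + 120 × (-23) = 8740 ft.
B: ISA temp = 8°C, deviation -30°C, DA = 3500 + 120 × (-30) = -100 ft.
A is higher by 8740 − (-100) = 8840 ft.

A by 8840 ft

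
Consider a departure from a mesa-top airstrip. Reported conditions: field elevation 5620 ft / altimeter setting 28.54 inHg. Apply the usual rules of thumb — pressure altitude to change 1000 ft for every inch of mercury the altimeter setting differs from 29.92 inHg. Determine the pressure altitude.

Pressure correction = (29.92 − 28.54) × 1000 = +1380 ft.
Pressure altitude = 5620 + (+1380) = 7000 ft.

7000 ft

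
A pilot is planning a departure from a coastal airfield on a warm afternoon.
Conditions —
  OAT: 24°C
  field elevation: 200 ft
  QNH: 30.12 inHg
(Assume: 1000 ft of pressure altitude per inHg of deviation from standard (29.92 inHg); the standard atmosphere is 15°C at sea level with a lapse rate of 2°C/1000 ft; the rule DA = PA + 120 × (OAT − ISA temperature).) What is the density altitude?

Pressure altitude = 200 + (29.92 − 30.12) × 1000 = 200 + (-200) = 0 ft.
ISA temperature at 0 ft = 15 − 2 × (0/1000) = 15°C.
ISA deviation = 24 − 15 = +9°C.
Density altitude = 0 + 120 × (9) = 1080 ft.

1080 ft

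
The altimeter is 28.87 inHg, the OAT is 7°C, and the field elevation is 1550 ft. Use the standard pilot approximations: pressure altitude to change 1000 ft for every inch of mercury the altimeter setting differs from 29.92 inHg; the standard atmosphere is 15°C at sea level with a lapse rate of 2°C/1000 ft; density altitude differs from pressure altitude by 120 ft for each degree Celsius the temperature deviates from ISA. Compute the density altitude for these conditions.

Pressure altitude = 1550 + (29.92 − 28.87) × 1000 = 1550 + (+1050) = 2600 ft.
ISA temperature at 2600 ft = 15 − 2 × (2600/1000) = 9.8°C.
ISA deviation = 7 − 9.8 = -2.8°C.
Density altitude = 2600 + 120 × (-2.8) = 2264 ft.

2264 ft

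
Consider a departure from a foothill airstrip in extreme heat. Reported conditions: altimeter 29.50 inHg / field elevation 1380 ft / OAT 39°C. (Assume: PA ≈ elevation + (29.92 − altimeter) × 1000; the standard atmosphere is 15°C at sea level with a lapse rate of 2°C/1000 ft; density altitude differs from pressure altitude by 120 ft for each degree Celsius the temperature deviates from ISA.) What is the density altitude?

Pressure altitude = 1380 + (29.92 − 29.50) × 1000 = 1380 + (+420) = 1800 ft.
ISA temperature at 1800 ft = 15 − 2 × (1800/1000) = 11.4°C.
ISA deviation = 39 − 11.4 = +27.6°C.
Density altitude = 1800 + 120 × (27.6) = 5112 ft.

5112 ft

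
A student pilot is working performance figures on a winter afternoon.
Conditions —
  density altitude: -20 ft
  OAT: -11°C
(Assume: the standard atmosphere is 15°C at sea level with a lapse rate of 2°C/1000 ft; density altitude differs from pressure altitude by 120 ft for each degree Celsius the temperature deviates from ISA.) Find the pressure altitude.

2500 ft

DA = PA + 120 × (OAT − (15 − 2·PA/1000)) = PA + 120·OAT − 1800 + 0.24·PA = 1.24·PA + 120·OAT − 1800.
So 1.24·PA = -20 − 120 × (-11) + 1800 = 3100.
PA = 3100 / 1.24 = 2500 ft.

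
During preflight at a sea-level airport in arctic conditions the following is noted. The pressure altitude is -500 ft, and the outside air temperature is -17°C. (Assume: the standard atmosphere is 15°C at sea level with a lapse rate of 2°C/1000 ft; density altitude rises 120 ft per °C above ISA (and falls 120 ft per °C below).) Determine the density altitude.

-4460 ft

ISA temperature at -500 ft = 15 − 2 × (-500/1000) = 16°C.
ISA deviation = -17 − 16 = -33°C.
Density altitude = -500 + 120 × (-33) = -500 + (-3960) = -4460 ft.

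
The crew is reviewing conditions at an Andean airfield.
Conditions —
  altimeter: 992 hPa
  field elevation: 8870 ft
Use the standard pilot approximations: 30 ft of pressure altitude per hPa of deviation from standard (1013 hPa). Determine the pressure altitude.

9500 ft

Pressure correction = (1013 − 992) × 30 = +630 ft.
Pressure altitude = 8870 + (+630) = 9500 ft.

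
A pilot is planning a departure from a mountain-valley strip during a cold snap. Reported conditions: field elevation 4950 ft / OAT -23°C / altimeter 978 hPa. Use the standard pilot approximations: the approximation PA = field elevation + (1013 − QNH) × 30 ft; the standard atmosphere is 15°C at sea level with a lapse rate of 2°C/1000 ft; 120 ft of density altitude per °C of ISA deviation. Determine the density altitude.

Pressure altitude = 4950 + (1013 − 978) × 30 = 4950 + (+1050) = 6000 ft.
ISA temperature at 6000 ft = 15 − 2 × (6000/1000) = 3°C.
ISA deviation = -23 − 3 = -26°C.
Density altitude = 6000 + 120 × (-26) = 2880 ft.

2880 ft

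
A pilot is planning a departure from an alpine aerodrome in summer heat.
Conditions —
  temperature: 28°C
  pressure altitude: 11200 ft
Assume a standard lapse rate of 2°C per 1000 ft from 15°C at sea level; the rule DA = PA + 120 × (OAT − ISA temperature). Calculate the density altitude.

15448 ft

ISA temperature at 11200 ft = 15 − 2 × (11200/1000) = -7.4°C.
ISA deviation = 28 − (-7.4) = +35.4°C.
Density altitude = 11200 + 120 × (35.4) = 11200 + (+4248) = 15448 ft.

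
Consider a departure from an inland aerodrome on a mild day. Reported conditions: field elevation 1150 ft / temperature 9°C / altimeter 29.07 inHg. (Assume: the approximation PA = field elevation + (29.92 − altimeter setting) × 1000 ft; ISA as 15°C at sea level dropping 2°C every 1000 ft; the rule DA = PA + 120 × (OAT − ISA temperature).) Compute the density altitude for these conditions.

Pressure altitude = 1150 + (29.92 − 29.07) × 1000 = 1150 + (+850) = 2000 ft.
ISA temperature at 2000 ft = 15 − 2 × (2000/1000) = 11°C.
ISA deviation = 9 − 11 = -2°C.
Density altitude = 2000 + 120 × (-2) = 1760 ft.

1760 ft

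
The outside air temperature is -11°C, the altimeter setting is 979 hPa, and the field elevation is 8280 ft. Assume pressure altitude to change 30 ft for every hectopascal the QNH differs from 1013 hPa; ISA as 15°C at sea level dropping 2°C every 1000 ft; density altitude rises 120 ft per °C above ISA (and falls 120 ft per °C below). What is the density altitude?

Pressure altitude = 8280 + (1013 − 979) × 30 = 8280 + (+1020) = 9300 ft.
ISA temperature at 9300 ft = 15 − 2 × (9300/1000) = -3.6°C.
ISA deviation = -11 − (-3.6) = -7.4°C.
Density altitude = 9300 + 120 × (-7.4) = 8412 ft.

8412 ft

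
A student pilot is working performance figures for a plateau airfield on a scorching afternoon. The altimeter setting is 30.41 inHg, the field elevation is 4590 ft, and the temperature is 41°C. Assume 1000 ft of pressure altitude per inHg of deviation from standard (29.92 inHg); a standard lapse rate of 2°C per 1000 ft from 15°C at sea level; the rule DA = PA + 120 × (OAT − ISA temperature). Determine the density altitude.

Pressure altitude = 4590 + (29.92 − 30.41) × 1000 = 4590 + (-490) = 4100 ft.
ISA temperature at 4100 ft = 15 − 2 × (4100/1000) = 6.8°C.
ISA deviation = 41 − 6.8 = +34.2°C.
Density altitude = 4100 + 120 × (34.2) = 8204 ft.

8204 ft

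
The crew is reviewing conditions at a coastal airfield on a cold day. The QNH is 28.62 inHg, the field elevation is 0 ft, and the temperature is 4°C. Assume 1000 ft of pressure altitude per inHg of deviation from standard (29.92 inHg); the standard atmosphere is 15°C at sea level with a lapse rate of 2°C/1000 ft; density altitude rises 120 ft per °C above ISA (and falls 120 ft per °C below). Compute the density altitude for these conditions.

Pressure altitude = 0 + (29.92 − 28.62) × 1000 = 0 + (+1300) = 1300 ft.
ISA temperature at 1300 ft = 15 − 2 × (1300/1000) = 12.4°C.
ISA deviation = 4 − 12.4 = -8.4°C.
Density altitude = 1300 + 120 × (-8.4) = 292 ft.

292 ft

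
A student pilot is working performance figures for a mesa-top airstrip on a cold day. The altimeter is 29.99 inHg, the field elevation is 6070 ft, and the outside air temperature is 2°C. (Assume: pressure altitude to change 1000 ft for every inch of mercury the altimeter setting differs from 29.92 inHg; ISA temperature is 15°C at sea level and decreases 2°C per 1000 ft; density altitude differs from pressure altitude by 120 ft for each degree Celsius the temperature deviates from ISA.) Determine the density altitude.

5880 ft

Pressure altitude = 6070 + (29.92 − 29.99) × 1000 = 6070 + (-70) = 6000 ft.
ISA temperature at 6000 ft = 15 − 2 × (6000/1000) = 3°C.
ISA deviation = 2 − 3 = -1°C.
Density altitude = 6000 + 120 × (-1) = 5880 ft.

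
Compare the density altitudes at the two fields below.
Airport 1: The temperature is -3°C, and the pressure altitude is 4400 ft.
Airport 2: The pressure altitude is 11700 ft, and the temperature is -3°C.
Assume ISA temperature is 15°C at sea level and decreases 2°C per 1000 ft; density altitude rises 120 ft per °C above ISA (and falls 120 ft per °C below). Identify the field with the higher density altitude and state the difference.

Airport 1: ISA temp = 6.2°C, deviation -9.2°C, DA = 4400 + 120 × (-9.2) = 3296 ft.
Airport 2: ISA temp = -8.4°C, deviation +5.4°C, DA = 11700 + 120 × 5.4 = 12348 ft.
Airport 2 is higher by 12348 − 3296 = 9052 ft.

Airport 2 by 9052 ft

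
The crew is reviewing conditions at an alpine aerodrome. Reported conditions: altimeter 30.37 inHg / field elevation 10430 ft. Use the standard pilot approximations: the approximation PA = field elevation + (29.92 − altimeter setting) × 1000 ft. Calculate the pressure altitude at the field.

Pressure correction = (29.92 − 30.37) × 1000 = -450 ft.
Pressure altitude = 10430 + (-450) = 9980 ft.

9980 ft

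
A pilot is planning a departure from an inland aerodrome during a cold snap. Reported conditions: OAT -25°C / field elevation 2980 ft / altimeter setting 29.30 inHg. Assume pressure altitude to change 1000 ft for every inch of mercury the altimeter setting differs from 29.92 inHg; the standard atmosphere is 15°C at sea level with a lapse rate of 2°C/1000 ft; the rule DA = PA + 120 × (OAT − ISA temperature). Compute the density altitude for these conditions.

-336 ft

Pressure altitude = 2980 + (29.92 − 29.30) × 1000 = 2980 + (+620) = 3600 ft.
ISA temperature at 3600 ft = 15 − 2 × (3600/1000) = 7.8°C.
ISA deviation = -25 − 7.8 = -32.8°C.
Density altitude = 3600 + 120 × (-32.8) = -336 ft.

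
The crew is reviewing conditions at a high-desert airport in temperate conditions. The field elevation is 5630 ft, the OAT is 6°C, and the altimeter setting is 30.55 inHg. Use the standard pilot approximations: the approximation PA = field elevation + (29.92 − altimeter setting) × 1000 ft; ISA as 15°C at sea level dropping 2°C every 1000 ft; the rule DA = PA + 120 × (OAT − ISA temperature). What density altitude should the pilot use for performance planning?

Pressure altitude = 5630 + (29.92 − 30.55) × 1000 = 5630 + (-630) = 5000 ft.
ISA temperature at 5000 ft = 15 − 2 × (5000/1000) = 5°C.
ISA deviation = 6 − 5 = +1°C.
Density altitude = 5000 + 120 × (1) = 5120 ft.

5120 ft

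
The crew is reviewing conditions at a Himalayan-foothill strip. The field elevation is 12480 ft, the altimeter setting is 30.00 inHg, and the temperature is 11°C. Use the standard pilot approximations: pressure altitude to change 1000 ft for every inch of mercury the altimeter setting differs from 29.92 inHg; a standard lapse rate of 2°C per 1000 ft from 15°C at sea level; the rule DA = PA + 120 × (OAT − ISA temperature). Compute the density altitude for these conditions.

Pressure altitude = 12480 + (29.92 − 30.00) × 1000 = 12480 + (-80) = 12400 ft.
ISA temperature at 12400 ft = 15 − 2 × (12400/1000) = -9.8°C.
ISA deviation = 11 − (-9.8) = +20.8°C.
Density altitude = 12400 + 120 × (20.8) = 14896 ft.

14896 ft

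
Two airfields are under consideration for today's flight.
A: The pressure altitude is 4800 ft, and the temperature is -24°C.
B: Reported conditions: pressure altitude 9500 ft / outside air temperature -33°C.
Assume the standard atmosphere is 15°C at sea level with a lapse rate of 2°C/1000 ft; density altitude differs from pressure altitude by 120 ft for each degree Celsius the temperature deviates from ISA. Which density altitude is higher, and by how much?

B by 4748 ft

A: ISA temp = 5.4°C, deviation -29.4°C, DA = 4800 + 120 × (-29.4) = 1272 ft.
B: ISA temp = -4°C, deviation -29°C, DA = 9500 + 120 × (-29) = 6020 ft.
B is higher by 6020 − 1272 = 4748 ft.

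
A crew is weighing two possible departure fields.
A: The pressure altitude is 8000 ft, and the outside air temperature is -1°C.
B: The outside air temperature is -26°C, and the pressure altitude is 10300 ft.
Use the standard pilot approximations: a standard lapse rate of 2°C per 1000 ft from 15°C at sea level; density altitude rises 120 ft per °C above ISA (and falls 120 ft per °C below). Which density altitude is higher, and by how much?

A: ISA temp = -1°C, deviation 0°C, DA = 8000 + 120 × 0 = 8000 ft.
B: ISA temp = -5.6°C, deviation -20.4°C, DA = 10300 + 120 × (-20.4) = 7852 ft.
A is higher by 8000 − 7852 = 148 ft.

A by 148 ft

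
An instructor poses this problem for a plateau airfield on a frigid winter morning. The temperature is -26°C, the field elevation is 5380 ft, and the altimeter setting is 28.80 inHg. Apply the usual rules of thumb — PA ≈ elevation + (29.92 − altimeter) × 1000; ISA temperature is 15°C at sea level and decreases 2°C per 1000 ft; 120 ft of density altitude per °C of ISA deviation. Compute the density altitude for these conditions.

Pressure altitude = 5380 + (29.92 − 28.80) × 1000 = 5380 + (+1120) = 6500 ft.
ISA temperature at 6500 ft = 15 − 2 × (6500/1000) = 2°C.
ISA deviation = -26 − 2 = -28°C.
Density altitude = 6500 + 120 × (-28) = 3140 ft.

3140 ft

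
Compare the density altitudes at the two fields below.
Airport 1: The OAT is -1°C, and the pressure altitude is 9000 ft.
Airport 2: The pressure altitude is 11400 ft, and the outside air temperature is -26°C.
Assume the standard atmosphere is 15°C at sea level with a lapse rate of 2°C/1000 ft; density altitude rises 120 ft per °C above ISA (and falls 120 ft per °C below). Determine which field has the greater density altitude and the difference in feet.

Airport 1: ISA temp = -3°C, deviation +2°C, DA = 9000 + 120 × 2 = 9240 ft.
Airport 2: ISA temp = -7.8°C, deviation -18.2°C, DA = 11400 + 120 × (-18.2) = 9216 ft.
Airport 1 is higher by 9240 − 9216 = 24 ft.

Airport 1 by 24 ft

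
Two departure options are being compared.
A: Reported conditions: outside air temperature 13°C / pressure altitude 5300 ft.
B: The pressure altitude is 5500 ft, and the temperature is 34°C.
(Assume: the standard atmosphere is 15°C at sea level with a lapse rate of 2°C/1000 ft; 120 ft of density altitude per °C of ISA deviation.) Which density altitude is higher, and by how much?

B by 2768 ft

A: ISA temp = 4.4°C, deviation +8.6°C, DA = 5300 + 120 × 8.6 = 6332 ft.
B: ISA temp = 4°C, deviation +30°C, DA = 5500 + 120 × 30 = 9100 ft.
B is higher by 9100 − 6332 = 2768 ft.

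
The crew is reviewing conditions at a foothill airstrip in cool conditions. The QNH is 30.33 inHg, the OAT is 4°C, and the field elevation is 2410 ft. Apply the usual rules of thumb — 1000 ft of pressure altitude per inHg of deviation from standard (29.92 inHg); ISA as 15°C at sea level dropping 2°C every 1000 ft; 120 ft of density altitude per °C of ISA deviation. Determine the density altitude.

1160 ft

Pressure altitude = 2410 + (29.92 − 30.33) × 1000 = 2410 + (-410) = 2000 ft.
ISA temperature at 2000 ft = 15 − 2 × (2000/1000) = 11°C.
ISA deviation = 4 − 11 = -7°C.
Density altitude = 2000 + 120 × (-7) = 1160 ft.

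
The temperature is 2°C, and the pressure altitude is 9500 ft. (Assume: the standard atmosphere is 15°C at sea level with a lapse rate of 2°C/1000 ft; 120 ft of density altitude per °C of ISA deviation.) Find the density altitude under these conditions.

ISA temperature at 9500 ft = 15 − 2 × (9500/1000) = -4°C.
ISA deviation = 2 − (-4) = +6°C.
Density altitude = 9500 + 120 × (6) = 9500 + (+720) = 10220 ft.

10220 ft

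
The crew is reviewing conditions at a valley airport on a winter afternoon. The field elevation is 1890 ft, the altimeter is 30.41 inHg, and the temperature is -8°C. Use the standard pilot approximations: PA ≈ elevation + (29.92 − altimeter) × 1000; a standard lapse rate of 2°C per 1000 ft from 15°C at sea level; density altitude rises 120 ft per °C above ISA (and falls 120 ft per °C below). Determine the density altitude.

-1024 ft

Pressure altitude = 1890 + (29.92 − 30.41) × 1000 = 1890 + (-490) = 1400 ft.
ISA temperature at 1400 ft = 15 − 2 × (1400/1000) = 12.2°C.
ISA deviation = -8 − 12.2 = -20.2°C.
Density altitude = 1400 + 120 × (-20.2) = -1024 ft.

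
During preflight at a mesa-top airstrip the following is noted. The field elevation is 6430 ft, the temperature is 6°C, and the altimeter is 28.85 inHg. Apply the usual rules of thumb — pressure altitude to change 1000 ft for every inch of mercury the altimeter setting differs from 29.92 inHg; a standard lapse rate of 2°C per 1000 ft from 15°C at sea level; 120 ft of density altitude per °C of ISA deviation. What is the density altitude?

8220 ft

Pressure altitude = 6430 + (29.92 − 28.85) × 1000 = 6430 + (+1070) = 7500 ft.
ISA temperature at 7500 ft = 15 − 2 × (7500/1000) = 0°C.
ISA deviation = 6 − 0 = +6°C.
Density altitude = 7500 + 120 × (6) = 8220 ft.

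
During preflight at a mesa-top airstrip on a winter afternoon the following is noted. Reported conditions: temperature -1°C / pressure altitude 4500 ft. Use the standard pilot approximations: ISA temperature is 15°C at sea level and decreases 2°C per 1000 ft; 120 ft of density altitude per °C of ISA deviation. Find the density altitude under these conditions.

ISA temperature at 4500 ft = 15 − 2 × (4500/1000) = 6°C.
ISA deviation = -1 − 6 = -7°C.
Density altitude = 4500 + 120 × (-7) = 4500 + (-840) = 3660 ft.

3660 ft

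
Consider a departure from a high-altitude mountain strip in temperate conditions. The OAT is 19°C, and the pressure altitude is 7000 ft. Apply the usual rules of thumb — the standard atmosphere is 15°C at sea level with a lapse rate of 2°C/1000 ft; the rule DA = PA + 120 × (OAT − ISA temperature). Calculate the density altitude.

9160 ft

ISA temperature at 7000 ft = 15 − 2 × (7000/1000) = 1°C.
ISA deviation = 19 − 1 = +18°C.
Density altitude = 7000 + 120 × (18) = 7000 + (+2160) = 9160 ft.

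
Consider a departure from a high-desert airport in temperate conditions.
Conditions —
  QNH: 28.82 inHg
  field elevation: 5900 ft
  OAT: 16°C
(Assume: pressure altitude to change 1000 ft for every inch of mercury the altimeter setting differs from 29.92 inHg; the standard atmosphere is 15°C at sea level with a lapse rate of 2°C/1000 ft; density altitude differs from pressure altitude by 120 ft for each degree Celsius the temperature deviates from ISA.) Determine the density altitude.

8800 ft

Pressure altitude = 5900 + (29.92 − 28.82) × 1000 = 5900 + (+1100) = 7000 ft.
ISA temperature at 7000 ft = 15 − 2 × (7000/1000) = 1°C.
ISA deviation = 16 − 1 = +15°C.
Density altitude = 7000 + 120 × (15) = 8800 ft.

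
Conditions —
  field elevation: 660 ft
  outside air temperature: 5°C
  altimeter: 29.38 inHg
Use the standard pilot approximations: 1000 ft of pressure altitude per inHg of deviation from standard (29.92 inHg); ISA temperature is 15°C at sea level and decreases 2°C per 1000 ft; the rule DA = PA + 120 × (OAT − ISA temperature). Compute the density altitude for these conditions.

288 ft

Pressure altitude = 660 + (29.92 − 29.38) × 1000 = 660 + (+540) = 1200 ft.
ISA temperature at 1200 ft = 15 − 2 × (1200/1000) = 12.6°C.
ISA deviation = 5 − 12.6 = -7.6°C.
Density altitude = 1200 + 120 × (-7.6) = 288 ft.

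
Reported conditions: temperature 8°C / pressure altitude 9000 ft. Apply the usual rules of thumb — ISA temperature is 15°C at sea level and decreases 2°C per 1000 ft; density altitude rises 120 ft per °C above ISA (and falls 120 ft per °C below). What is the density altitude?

10320 ft

ISA temperature at 9000 ft = 15 − 2 × (9000/1000) = -3°C.
ISA deviation = 8 − (-3) = +11°C.
Density altitude = 9000 + 120 × (11) = 9000 + (+1320) = 10320 ft.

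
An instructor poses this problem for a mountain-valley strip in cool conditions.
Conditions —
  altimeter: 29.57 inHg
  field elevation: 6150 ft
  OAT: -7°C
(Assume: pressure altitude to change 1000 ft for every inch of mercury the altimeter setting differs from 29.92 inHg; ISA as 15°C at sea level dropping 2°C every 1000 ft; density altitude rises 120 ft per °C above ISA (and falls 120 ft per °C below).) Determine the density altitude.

5420 ft

Pressure altitude = 6150 + (29.92 − 29.57) × 1000 = 6150 + (+350) = 6500 ft.
ISA temperature at 6500 ft = 15 − 2 × (6500/1000) = 2°C.
ISA deviation = -7 − 2 = -9°C.
Density altitude = 6500 + 120 × (-9) = 5420 ft.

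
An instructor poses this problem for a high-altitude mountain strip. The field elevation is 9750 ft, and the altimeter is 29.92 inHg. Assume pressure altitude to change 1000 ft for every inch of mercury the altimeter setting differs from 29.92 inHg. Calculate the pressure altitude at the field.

9750 ft

Pressure correction = (29.92 − 29.92) × 1000 = 0 ft.
Pressure altitude = 9750 + (0) = 9750 ft.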